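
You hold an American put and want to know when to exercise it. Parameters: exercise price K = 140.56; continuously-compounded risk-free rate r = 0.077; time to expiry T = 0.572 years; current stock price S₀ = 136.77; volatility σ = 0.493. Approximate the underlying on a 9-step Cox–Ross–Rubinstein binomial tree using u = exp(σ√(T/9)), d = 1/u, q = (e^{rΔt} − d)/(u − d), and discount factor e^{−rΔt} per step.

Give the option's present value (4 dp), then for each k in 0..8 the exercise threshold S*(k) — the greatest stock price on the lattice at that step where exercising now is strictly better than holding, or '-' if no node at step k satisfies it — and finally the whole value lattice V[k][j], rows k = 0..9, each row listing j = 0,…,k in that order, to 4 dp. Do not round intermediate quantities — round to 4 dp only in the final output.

price = 20.0711
boundary = - - - - 83.1923 94.2020 83.1923 94.2020 106.6687
tree:
20.0711
27.3564 12.6491
36.2028 18.3738 6.7855
46.3774 25.9191 10.6625 2.7965
57.3677 35.3424 16.3185 4.8509 0.6746
67.0906 46.3580 24.1700 8.2662 1.3258 0.0000
75.6772 57.3677 34.3546 13.7550 2.6054 0.0000 0.0000
83.2603 67.0906 46.3580 22.1386 5.1202 0.0000 0.0000 0.0000
89.9571 75.6772 57.3677 33.8913 10.0624 0.0000 0.0000 0.0000 0.0000
95.8712 83.2603 67.0906 46.3580 19.7747 0.0000 0.0000 0.0000 0.0000 0.0000

params: Δt=0.06356 u=1.13234 d=0.88313 q=0.48865 e^(-rΔt)=0.99512
t_9 payoffs: 95.8712 83.2603 67.0906 46.3580 19.7747 0.0000 0.0000 0.0000 0.0000 0.0000
t_8: node(8,0) S=50.6029 payoff=89.9571 vs cont=89.2709 → 89.9571 [stop]  node(8,1) S=64.8828 payoff=75.6772 vs cont=74.9910 → 75.6772 [stop]  node(8,2) S=83.1923 payoff=57.3677 vs cont=56.6815 → 57.3677 [stop]  node(8,3) S=106.6687 payoff=33.8913 vs cont=33.2051 → 33.8913 [stop]  node(8,4) S=136.7700 payoff=3.7900 vs cont=10.0624 → 10.0624 [wait]  node(8,5) S=175.3657 payoff=0.0000 vs cont=0.0000 → 0.0000 [wait]  node(8,6) S=224.8529 payoff=0.0000 vs cont=0.0000 → 0.0000 [wait]  node(8,7) S=288.3051 payoff=0.0000 vs cont=0.0000 → 0.0000 [wait]  node(8,8) S=369.6631 payoff=0.0000 vs cont=0.0000 → 0.0000 [wait]  ⇒ S*(8)=106.6687
t_7: node(7,0) S=57.2997 payoff=83.2603 vs cont=82.5741 → 83.2603 [stop]  node(7,1) S=73.4694 payoff=67.0906 vs cont=66.4044 → 67.0906 [stop]  node(7,2) S=94.2020 payoff=46.3580 vs cont=45.6718 → 46.3580 [stop]  node(7,3) S=120.7853 payoff=19.7747 vs cont=22.1386 → 22.1386 [wait]  node(7,4) S=154.8702 payoff=0.0000 vs cont=5.1202 → 5.1202 [wait]  node(7,5) S=198.5736 payoff=0.0000 vs cont=0.0000 → 0.0000 [wait]  node(7,6) S=254.6100 payoff=0.0000 vs cont=0.0000 → 0.0000 [wait]  node(7,7) S=326.4594 payoff=0.0000 vs cont=0.0000 → 0.0000 [wait]  ⇒ S*(7)=94.2020
t_6: node(6,0) S=64.8828 payoff=75.6772 vs cont=74.9910 → 75.6772 [stop]  node(6,1) S=83.1923 payoff=57.3677 vs cont=56.6815 → 57.3677 [stop]  node(6,2) S=106.6687 payoff=33.8913 vs cont=34.3546 → 34.3546 [wait]  node(6,3) S=136.7700 payoff=3.7900 vs cont=13.7550 → 13.7550 [wait]  node(6,4) S=175.3657 payoff=0.0000 vs cont=2.6054 → 2.6054 [wait]  node(6,5) S=224.8529 payoff=0.0000 vs cont=0.0000 → 0.0000 [wait]  node(6,6) S=288.3051 payoff=0.0000 vs cont=0.0000 → 0.0000 [wait]  ⇒ S*(6)=83.1923
t_5: node(5,0) S=73.4694 payoff=67.0906 vs cont=66.4044 → 67.0906 [stop]  node(5,1) S=94.2020 payoff=46.3580 vs cont=45.8971 → 46.3580 [stop]  node(5,2) S=120.7853 payoff=19.7747 vs cont=24.1700 → 24.1700 [wait]  node(5,3) S=154.8702 payoff=0.0000 vs cont=8.2662 → 8.2662 [wait]  node(5,4) S=198.5736 payoff=0.0000 vs cont=1.3258 → 1.3258 [wait]  node(5,5) S=254.6100 payoff=0.0000 vs cont=0.0000 → 0.0000 [wait]  ⇒ S*(5)=94.2020
t_4: node(4,0) S=83.1923 payoff=57.3677 vs cont=56.6815 → 57.3677 [stop]  node(4,1) S=106.6687 payoff=33.8913 vs cont=35.3424 → 35.3424 [wait]  node(4,2) S=136.7700 payoff=3.7900 vs cont=16.3185 → 16.3185 [wait]  node(4,3) S=175.3657 payoff=0.0000 vs cont=4.8509 → 4.8509 [wait]  node(4,4) S=224.8529 payoff=0.0000 vs cont=0.6746 → 0.6746 [wait]  ⇒ S*(4)=83.1923
t_3: node(3,0) S=94.2020 payoff=46.3580 vs cont=46.3774 → 46.3774 [wait]  node(3,1) S=120.7853 payoff=19.7747 vs cont=25.9191 → 25.9191 [wait]  node(3,2) S=154.8702 payoff=0.0000 vs cont=10.6625 → 10.6625 [wait]  node(3,3) S=198.5736 payoff=0.0000 vs cont=2.7965 → 2.7965 [wait]  ⇒ S*(3)=-
t_2: node(2,0) S=106.6687 payoff=33.8913 vs cont=36.2028 → 36.2028 [wait]  node(2,1) S=136.7700 payoff=3.7900 vs cont=18.3738 → 18.3738 [wait]  node(2,2) S=175.3657 payoff=0.0000 vs cont=6.7855 → 6.7855 [wait]  ⇒ S*(2)=-
t_1: node(1,0) S=120.7853 payoff=19.7747 vs cont=27.3564 → 27.3564 [wait]  node(1,1) S=154.8702 payoff=0.0000 vs cont=12.6491 → 12.6491 [wait]  ⇒ S*(1)=-
t_0: node(0,0) S=136.7700 payoff=3.7900 vs cont=20.0711 → 20.0711 [wait]  ⇒ S*(0)=-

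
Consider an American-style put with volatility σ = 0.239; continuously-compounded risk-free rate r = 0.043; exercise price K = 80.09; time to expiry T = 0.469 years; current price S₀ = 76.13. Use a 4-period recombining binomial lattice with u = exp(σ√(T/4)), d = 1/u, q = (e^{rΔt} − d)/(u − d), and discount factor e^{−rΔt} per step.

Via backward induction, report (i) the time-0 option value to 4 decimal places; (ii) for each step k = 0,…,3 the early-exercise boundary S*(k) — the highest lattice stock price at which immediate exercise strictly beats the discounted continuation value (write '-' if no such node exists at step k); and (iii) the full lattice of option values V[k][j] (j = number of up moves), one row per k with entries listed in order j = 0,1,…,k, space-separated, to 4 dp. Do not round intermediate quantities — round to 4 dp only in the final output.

params: Δt=0.11725 u=1.08528 d=0.92142 q=0.51040 e^(-rΔt)=0.99497
t_4 payoffs: 25.2132 15.4543 3.9600 0.0000 0.0000
t_3: node(3,0) S=59.5567 payoff=20.5333 vs cont=20.1305 → 20.5333 [stop]  node(3,1) S=70.1478 payoff=9.9422 vs cont=9.5394 → 9.9422 [stop]  node(3,2) S=82.6224 payoff=0.0000 vs cont=1.9291 → 1.9291 [wait]  node(3,3) S=97.3153 payoff=0.0000 vs cont=0.0000 → 0.0000 [wait]  ⇒ S*(3)=70.1478
t_2: node(2,0) S=64.6357 payoff=15.4543 vs cont=15.0515 → 15.4543 [stop]  node(2,1) S=76.1300 payoff=3.9600 vs cont=5.8229 → 5.8229 [wait]  node(2,2) S=89.6684 payoff=0.0000 vs cont=0.9397 → 0.9397 [wait]  ⇒ S*(2)=64.6357
t_1: node(1,0) S=70.1478 payoff=9.9422 vs cont=10.4854 → 10.4854 [wait]  node(1,1) S=82.6224 payoff=0.0000 vs cont=3.3138 → 3.3138 [wait]  ⇒ S*(1)=-
t_0: node(0,0) S=76.1300 payoff=3.9600 vs cont=6.7907 → 6.7907 [wait]  ⇒ S*(0)=-

price = 6.7907
boundary = - - 64.6357 70.1478
tree:
6.7907
10.4854 3.3138
15.4543 5.8229 0.9397
20.5333 9.9422 1.9291 0.0000
25.2132 15.4543 3.9600 0.0000 0.0000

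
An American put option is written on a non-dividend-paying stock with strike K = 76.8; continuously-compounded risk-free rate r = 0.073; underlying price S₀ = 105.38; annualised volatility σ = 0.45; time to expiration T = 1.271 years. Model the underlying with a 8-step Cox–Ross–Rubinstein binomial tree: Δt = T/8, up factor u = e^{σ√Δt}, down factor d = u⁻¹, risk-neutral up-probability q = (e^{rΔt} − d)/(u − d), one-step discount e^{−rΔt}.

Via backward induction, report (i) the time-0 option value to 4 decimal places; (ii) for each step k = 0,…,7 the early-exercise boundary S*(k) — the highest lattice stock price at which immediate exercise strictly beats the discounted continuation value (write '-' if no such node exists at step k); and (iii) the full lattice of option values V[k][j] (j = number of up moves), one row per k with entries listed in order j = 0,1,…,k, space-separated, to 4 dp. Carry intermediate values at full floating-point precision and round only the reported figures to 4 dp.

params: Δt=0.15887 u=1.19646 d=0.83580 q=0.48762 e^(-rΔt)=0.98847
t_8 payoffs: 51.7056 40.8770 25.3758 3.1856 0.0000 0.0000 0.0000 0.0000 0.0000
t_7: node(7,0) S=30.0244 payoff=46.7756 vs cont=45.8900 → 46.7756 [stop]  node(7,1) S=42.9803 payoff=33.8197 vs cont=32.9341 → 33.8197 [stop]  node(7,2) S=61.5269 payoff=15.2731 vs cont=14.3875 → 15.2731 [stop]  node(7,3) S=88.0766 payoff=0.0000 vs cont=1.6134 → 1.6134 [wait]  node(7,4) S=126.0828 payoff=0.0000 vs cont=0.0000 → 0.0000 [wait]  node(7,5) S=180.4892 payoff=0.0000 vs cont=0.0000 → 0.0000 [wait]  node(7,6) S=258.3727 payoff=0.0000 vs cont=0.0000 → 0.0000 [wait]  node(7,7) S=369.8640 payoff=0.0000 vs cont=0.0000 → 0.0000 [wait]  ⇒ S*(7)=61.5269
t_6: node(6,0) S=35.9230 payoff=40.8770 vs cont=39.9915 → 40.8770 [stop]  node(6,1) S=51.4242 payoff=25.3758 vs cont=24.4902 → 25.3758 [stop]  node(6,2) S=73.6144 payoff=3.1856 vs cont=8.5130 → 8.5130 [wait]  node(6,3) S=105.3800 payoff=0.0000 vs cont=0.8171 → 0.8171 [wait]  node(6,4) S=150.8529 payoff=0.0000 vs cont=0.0000 → 0.0000 [wait]  node(6,5) S=215.9479 payoff=0.0000 vs cont=0.0000 → 0.0000 [wait]  node(6,6) S=309.1323 payoff=0.0000 vs cont=0.0000 → 0.0000 [wait]  ⇒ S*(6)=51.4242
t_5: node(5,0) S=42.9803 payoff=33.8197 vs cont=32.9341 → 33.8197 [stop]  node(5,1) S=61.5269 payoff=15.2731 vs cont=16.9553 → 16.9553 [wait]  node(5,2) S=88.0766 payoff=0.0000 vs cont=4.7054 → 4.7054 [wait]  node(5,3) S=126.0828 payoff=0.0000 vs cont=0.4139 → 0.4139 [wait]  node(5,4) S=180.4892 payoff=0.0000 vs cont=0.0000 → 0.0000 [wait]  node(5,5) S=258.3727 payoff=0.0000 vs cont=0.0000 → 0.0000 [wait]  ⇒ S*(5)=42.9803
t_4: node(4,0) S=51.4242 payoff=25.3758 vs cont=25.3011 → 25.3758 [stop]  node(4,1) S=73.6144 payoff=3.1856 vs cont=10.8554 → 10.8554 [wait]  node(4,2) S=105.3800 payoff=0.0000 vs cont=2.5826 → 2.5826 [wait]  node(4,3) S=150.8529 payoff=0.0000 vs cont=0.2096 → 0.2096 [wait]  node(4,4) S=215.9479 payoff=0.0000 vs cont=0.0000 → 0.0000 [wait]  ⇒ S*(4)=51.4242
t_3: node(3,0) S=61.5269 payoff=15.2731 vs cont=18.0843 → 18.0843 [wait]  node(3,1) S=88.0766 payoff=0.0000 vs cont=6.7427 → 6.7427 [wait]  node(3,2) S=126.0828 payoff=0.0000 vs cont=1.4091 → 1.4091 [wait]  node(3,3) S=180.4892 payoff=0.0000 vs cont=0.1062 → 0.1062 [wait]  ⇒ S*(3)=-
t_2: node(2,0) S=73.6144 payoff=3.1856 vs cont=12.4092 → 12.4092 [wait]  node(2,1) S=105.3800 payoff=0.0000 vs cont=4.0941 → 4.0941 [wait]  node(2,2) S=150.8529 payoff=0.0000 vs cont=0.7648 → 0.7648 [wait]  ⇒ S*(2)=-
t_1: node(1,0) S=88.0766 payoff=0.0000 vs cont=8.2582 → 8.2582 [wait]  node(1,1) S=126.0828 payoff=0.0000 vs cont=2.4422 → 2.4422 [wait]  ⇒ S*(1)=-
t_0: node(0,0) S=105.3800 payoff=0.0000 vs cont=5.3597 → 5.3597 [wait]  ⇒ S*(0)=-

price = 5.3597
boundary = - - - - 51.4242 42.9803 51.4242 61.5269
tree:
5.3597
8.2582 2.4422
12.4092 4.0941 0.7648
18.0843 6.7427 1.4091 0.1062
25.3758 10.8554 2.5826 0.2096 0.0000
33.8197 16.9553 4.7054 0.4139 0.0000 0.0000
40.8770 25.3758 8.5130 0.8171 0.0000 0.0000 0.0000
46.7756 33.8197 15.2731 1.6134 0.0000 0.0000 0.0000 0.0000
51.7056 40.8770 25.3758 3.1856 0.0000 0.0000 0.0000 0.0000 0.0000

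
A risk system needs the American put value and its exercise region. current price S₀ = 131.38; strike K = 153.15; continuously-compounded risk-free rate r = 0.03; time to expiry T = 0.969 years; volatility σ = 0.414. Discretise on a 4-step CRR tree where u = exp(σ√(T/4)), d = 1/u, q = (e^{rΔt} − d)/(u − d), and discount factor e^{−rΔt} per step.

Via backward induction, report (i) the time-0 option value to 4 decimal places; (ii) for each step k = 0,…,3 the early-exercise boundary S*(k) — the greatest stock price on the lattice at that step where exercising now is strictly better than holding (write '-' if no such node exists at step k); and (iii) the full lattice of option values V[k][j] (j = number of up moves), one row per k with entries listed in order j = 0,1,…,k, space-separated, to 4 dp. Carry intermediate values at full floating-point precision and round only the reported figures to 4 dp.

Δt=0.24225  u=1.22601  d=0.81565  q=0.46701  discount=0.99276
step 4 (expiry): payoffs max(K−S,0) = 94.9998 65.7442 21.7700 0.0000 0.0000
step 3: (k=3,j=0): S=71.2928, (K−S)⁺=81.8572, hold=80.7482 ⇒ V=81.8572 exercise | (k=3,j=1): S=107.1605, (K−S)⁺=45.9895, hold=44.8805 ⇒ V=45.9895 exercise | (k=3,j=2): S=161.0734, (K−S)⁺=0.0000, hold=11.5192 ⇒ V=11.5192 continue | (k=3,j=3): S=242.1101, (K−S)⁺=0.0000, hold=0.0000 ⇒ V=0.0000 continue  boundary S*=107.1605
step 2: (k=2,j=0): S=87.4058, (K−S)⁺=65.7442, hold=64.6352 ⇒ V=65.7442 exercise | (k=2,j=1): S=131.3800, (K−S)⁺=21.7700, hold=29.6751 ⇒ V=29.6751 continue | (k=2,j=2): S=197.4778, (K−S)⁺=0.0000, hold=6.0952 ⇒ V=6.0952 continue  boundary S*=87.4058
step 1: (k=1,j=0): S=107.1605, (K−S)⁺=45.9895, hold=48.5456 ⇒ V=48.5456 continue | (k=1,j=1): S=161.0734, (K−S)⁺=0.0000, hold=18.5279 ⇒ V=18.5279 continue  boundary S*=-
step 0: (k=0,j=0): S=131.3800, (K−S)⁺=21.7700, hold=34.2771 ⇒ V=34.2771 continue  boundary S*=-

price = 34.2771
boundary = - - 87.4058 107.1605
tree:
34.2771
48.5456 18.5279
65.7442 29.6751 6.0952
81.8572 45.9895 11.5192 0.0000
94.9998 65.7442 21.7700 0.0000 0.0000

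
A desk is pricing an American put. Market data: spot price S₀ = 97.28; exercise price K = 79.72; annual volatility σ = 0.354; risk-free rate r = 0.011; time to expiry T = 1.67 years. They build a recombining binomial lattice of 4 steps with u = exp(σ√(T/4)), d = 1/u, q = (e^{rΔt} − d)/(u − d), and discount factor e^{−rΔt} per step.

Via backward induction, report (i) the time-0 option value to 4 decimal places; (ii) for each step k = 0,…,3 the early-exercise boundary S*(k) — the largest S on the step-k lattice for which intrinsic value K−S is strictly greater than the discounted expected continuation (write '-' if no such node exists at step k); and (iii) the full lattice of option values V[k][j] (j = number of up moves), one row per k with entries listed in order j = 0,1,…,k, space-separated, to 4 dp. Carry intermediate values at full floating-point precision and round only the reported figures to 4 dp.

params: Δt=0.41750 u=1.25701 d=0.79554 q=0.45304 e^(-rΔt)=0.99542
t_4 payoffs: 40.7553 18.1531 0.0000 0.0000 0.0000
t_3: node(3,0) S=48.9789 payoff=30.7411 vs cont=30.3758 → 30.7411 [stop]  node(3,1) S=77.3901 payoff=2.3299 vs cont=9.8835 → 9.8835 [wait]  node(3,2) S=122.2818 payoff=0.0000 vs cont=0.0000 → 0.0000 [wait]  node(3,3) S=193.2137 payoff=0.0000 vs cont=0.0000 → 0.0000 [wait]  ⇒ S*(3)=48.9789
t_2: node(2,0) S=61.5669 payoff=18.1531 vs cont=21.1942 → 21.1942 [wait]  node(2,1) S=97.2800 payoff=0.0000 vs cont=5.3811 → 5.3811 [wait]  node(2,2) S=153.7092 payoff=0.0000 vs cont=0.0000 → 0.0000 [wait]  ⇒ S*(2)=-
t_1: node(1,0) S=77.3901 payoff=2.3299 vs cont=13.9660 → 13.9660 [wait]  node(1,1) S=122.2818 payoff=0.0000 vs cont=2.9298 → 2.9298 [wait]  ⇒ S*(1)=-
t_0: node(0,0) S=97.2800 payoff=0.0000 vs cont=8.9251 → 8.9251 [wait]  ⇒ S*(0)=-

price = 8.9251
boundary = - - - 48.9789
tree:
8.9251
13.9660 2.9298
21.1942 5.3811 0.0000
30.7411 9.8835 0.0000 0.0000
40.7553 18.1531 0.0000 0.0000 0.0000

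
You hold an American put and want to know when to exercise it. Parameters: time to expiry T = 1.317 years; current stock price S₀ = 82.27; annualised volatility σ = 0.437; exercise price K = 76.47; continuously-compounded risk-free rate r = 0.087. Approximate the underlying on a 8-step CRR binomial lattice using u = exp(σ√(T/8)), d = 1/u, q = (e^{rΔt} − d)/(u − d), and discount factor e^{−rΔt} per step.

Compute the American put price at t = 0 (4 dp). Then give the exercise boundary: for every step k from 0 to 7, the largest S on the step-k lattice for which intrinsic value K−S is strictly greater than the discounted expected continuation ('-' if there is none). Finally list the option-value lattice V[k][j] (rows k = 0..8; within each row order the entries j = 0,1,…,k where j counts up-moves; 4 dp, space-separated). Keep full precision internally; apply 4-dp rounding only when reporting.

price = 9.6744
boundary = - - - 48.3314 40.4786 48.3314 57.7076 48.3314
tree:
9.6744
14.2613 5.2994
20.3889 8.4557 2.2495
28.1386 13.1150 3.9719 0.5666
35.9914 19.6382 6.8745 1.1409 0.0000
42.5683 28.1386 11.5804 2.2975 0.0000 0.0000
48.0766 35.9914 18.7624 4.6267 0.0000 0.0000 0.0000
52.6899 42.5683 28.1386 9.3170 0.0000 0.0000 0.0000 0.0000
56.5537 48.0766 35.9914 18.7624 0.0000 0.0000 0.0000 0.0000 0.0000

Δt=0.16462, u=1.19400, d=0.83752, q=0.49626, disc=e^(-rΔt)=0.98578
k=8 terminal: V=max(K-S,0) → 56.5537 48.0766 35.9914 18.7624 0.0000 0.0000 0.0000 0.0000 0.0000
k=7: j=0 S=23.7801 intr=52.6899 cont=51.6025 V=52.6899[EX]; j=1 S=33.9017 intr=42.5683 cont=41.4809 V=42.5683[EX]; j=2 S=48.3314 intr=28.1386 cont=27.0512 V=28.1386[EX]; j=3 S=68.9029 intr=7.5671 cont=9.3170 V=9.3170[hold]; j=4 S=98.2303 intr=0.0000 cont=0.0000 V=0.0000[hold]; j=5 S=140.0405 intr=0.0000 cont=0.0000 V=0.0000[hold]; j=6 S=199.6466 intr=0.0000 cont=0.0000 V=0.0000[hold]; j=7 S=284.6230 intr=0.0000 cont=0.0000 V=0.0000[hold]  S*(7)=48.3314
k=6: j=0 S=28.3934 intr=48.0766 cont=46.9892 V=48.0766[EX]; j=1 S=40.4786 intr=35.9914 cont=34.9040 V=35.9914[EX]; j=2 S=57.7076 intr=18.7624 cont=18.5310 V=18.7624[EX]; j=3 S=82.2700 intr=0.0000 cont=4.6267 V=4.6267[hold]; j=4 S=117.2869 intr=0.0000 cont=0.0000 V=0.0000[hold]; j=5 S=167.2083 intr=0.0000 cont=0.0000 V=0.0000[hold]; j=6 S=238.3778 intr=0.0000 cont=0.0000 V=0.0000[hold]  S*(6)=57.7076
k=5: j=0 S=33.9017 intr=42.5683 cont=41.4809 V=42.5683[EX]; j=1 S=48.3314 intr=28.1386 cont=27.0512 V=28.1386[EX]; j=2 S=68.9029 intr=7.5671 cont=11.5804 V=11.5804[hold]; j=3 S=98.2303 intr=0.0000 cont=2.2975 V=2.2975[hold]; j=4 S=140.0405 intr=0.0000 cont=0.0000 V=0.0000[hold]; j=5 S=199.6466 intr=0.0000 cont=0.0000 V=0.0000[hold]  S*(5)=48.3314
k=4: j=0 S=40.4786 intr=35.9914 cont=34.9040 V=35.9914[EX]; j=1 S=57.7076 intr=18.7624 cont=19.6382 V=19.6382[hold]; j=2 S=82.2700 intr=0.0000 cont=6.8745 V=6.8745[hold]; j=3 S=117.2869 intr=0.0000 cont=1.1409 V=1.1409[hold]; j=4 S=167.2083 intr=0.0000 cont=0.0000 V=0.0000[hold]  S*(4)=40.4786
k=3: j=0 S=48.3314 intr=28.1386 cont=27.4797 V=28.1386[EX]; j=1 S=68.9029 intr=7.5671 cont=13.1150 V=13.1150[hold]; j=2 S=98.2303 intr=0.0000 cont=3.9719 V=3.9719[hold]; j=3 S=140.0405 intr=0.0000 cont=0.5666 V=0.5666[hold]  S*(3)=48.3314
k=2: j=0 S=57.7076 intr=18.7624 cont=20.3889 V=20.3889[hold]; j=1 S=82.2700 intr=0.0000 cont=8.4557 V=8.4557[hold]; j=2 S=117.2869 intr=0.0000 cont=2.2495 V=2.2495[hold]  S*(2)=-
k=1: j=0 S=68.9029 intr=7.5671 cont=14.2613 V=14.2613[hold]; j=1 S=98.2303 intr=0.0000 cont=5.2994 V=5.2994[hold]  S*(1)=-
k=0: j=0 S=82.2700 intr=0.0000 cont=9.6744 V=9.6744[hold]  S*(0)=-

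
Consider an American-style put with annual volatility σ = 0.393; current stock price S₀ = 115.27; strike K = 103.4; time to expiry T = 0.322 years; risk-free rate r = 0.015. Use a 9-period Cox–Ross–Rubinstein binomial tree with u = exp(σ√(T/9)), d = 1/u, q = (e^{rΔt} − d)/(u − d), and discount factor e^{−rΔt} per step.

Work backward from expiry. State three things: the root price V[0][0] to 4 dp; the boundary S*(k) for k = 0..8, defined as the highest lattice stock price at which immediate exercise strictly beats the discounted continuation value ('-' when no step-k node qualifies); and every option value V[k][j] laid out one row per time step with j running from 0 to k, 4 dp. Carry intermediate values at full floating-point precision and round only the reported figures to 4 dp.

price = 4.7994
boundary = - - - - - - 73.7928 79.4873 85.6212
tree:
4.7994
7.0354 2.4308
10.0500 3.8426 0.9346
13.9317 5.9398 1.6202 0.2077
18.6539 8.9335 2.7678 0.4035 0.0000
24.0105 12.9874 4.6393 0.7840 0.0000 0.0000
29.6072 18.0949 7.5790 1.5232 0.0000 0.0000 0.0000
34.8937 23.9127 11.9380 2.9594 0.0000 0.0000 0.0000 0.0000
39.8015 29.6072 17.7788 5.7499 0.0000 0.0000 0.0000 0.0000 0.0000
44.3578 34.8937 23.9127 11.1715 0.0000 0.0000 0.0000 0.0000 0.0000 0.0000

params: Δt=0.03578 u=1.07717 d=0.92836 q=0.48503 e^(-rΔt)=0.99946
t_9 payoffs: 44.3578 34.8937 23.9127 11.1715 0.0000 0.0000 0.0000 0.0000 0.0000 0.0000
t_8: node(8,0) S=63.5985 payoff=39.8015 vs cont=39.7461 → 39.8015 [stop]  node(8,1) S=73.7928 payoff=29.6072 vs cont=29.5517 → 29.6072 [stop]  node(8,2) S=85.6212 payoff=17.7788 vs cont=17.7233 → 17.7788 [stop]  node(8,3) S=99.3457 payoff=4.0543 vs cont=5.7499 → 5.7499 [wait]  node(8,4) S=115.2700 payoff=0.0000 vs cont=0.0000 → 0.0000 [wait]  node(8,5) S=133.7469 payoff=0.0000 vs cont=0.0000 → 0.0000 [wait]  node(8,6) S=155.1855 payoff=0.0000 vs cont=0.0000 → 0.0000 [wait]  node(8,7) S=180.0606 payoff=0.0000 vs cont=0.0000 → 0.0000 [wait]  node(8,8) S=208.9229 payoff=0.0000 vs cont=0.0000 → 0.0000 [wait]  ⇒ S*(8)=85.6212
t_7: node(7,0) S=68.5063 payoff=34.8937 vs cont=34.8383 → 34.8937 [stop]  node(7,1) S=79.4873 payoff=23.9127 vs cont=23.8572 → 23.9127 [stop]  node(7,2) S=92.2285 payoff=11.1715 vs cont=11.9380 → 11.9380 [wait]  node(7,3) S=107.0120 payoff=0.0000 vs cont=2.9594 → 2.9594 [wait]  node(7,4) S=124.1652 payoff=0.0000 vs cont=0.0000 → 0.0000 [wait]  node(7,5) S=144.0680 payoff=0.0000 vs cont=0.0000 → 0.0000 [wait]  node(7,6) S=167.1610 payoff=0.0000 vs cont=0.0000 → 0.0000 [wait]  node(7,7) S=193.9556 payoff=0.0000 vs cont=0.0000 → 0.0000 [wait]  ⇒ S*(7)=79.4873
t_6: node(6,0) S=73.7928 payoff=29.6072 vs cont=29.5517 → 29.6072 [stop]  node(6,1) S=85.6212 payoff=17.7788 vs cont=18.0949 → 18.0949 [wait]  node(6,2) S=99.3457 payoff=4.0543 vs cont=7.5790 → 7.5790 [wait]  node(6,3) S=115.2700 payoff=0.0000 vs cont=1.5232 → 1.5232 [wait]  node(6,4) S=133.7469 payoff=0.0000 vs cont=0.0000 → 0.0000 [wait]  node(6,5) S=155.1855 payoff=0.0000 vs cont=0.0000 → 0.0000 [wait]  node(6,6) S=180.0606 payoff=0.0000 vs cont=0.0000 → 0.0000 [wait]  ⇒ S*(6)=73.7928
t_5: node(5,0) S=79.4873 payoff=23.9127 vs cont=24.0105 → 24.0105 [wait]  node(5,1) S=92.2285 payoff=11.1715 vs cont=12.9874 → 12.9874 [wait]  node(5,2) S=107.0120 payoff=0.0000 vs cont=4.6393 → 4.6393 [wait]  node(5,3) S=124.1652 payoff=0.0000 vs cont=0.7840 → 0.7840 [wait]  node(5,4) S=144.0680 payoff=0.0000 vs cont=0.0000 → 0.0000 [wait]  node(5,5) S=167.1610 payoff=0.0000 vs cont=0.0000 → 0.0000 [wait]  ⇒ S*(5)=-
t_4: node(4,0) S=85.6212 payoff=17.7788 vs cont=18.6539 → 18.6539 [wait]  node(4,1) S=99.3457 payoff=4.0543 vs cont=8.9335 → 8.9335 [wait]  node(4,2) S=115.2700 payoff=0.0000 vs cont=2.7678 → 2.7678 [wait]  node(4,3) S=133.7469 payoff=0.0000 vs cont=0.4035 → 0.4035 [wait]  node(4,4) S=155.1855 payoff=0.0000 vs cont=0.0000 → 0.0000 [wait]  ⇒ S*(4)=-
t_3: node(3,0) S=92.2285 payoff=11.1715 vs cont=13.9317 → 13.9317 [wait]  node(3,1) S=107.0120 payoff=0.0000 vs cont=5.9398 → 5.9398 [wait]  node(3,2) S=124.1652 payoff=0.0000 vs cont=1.6202 → 1.6202 [wait]  node(3,3) S=144.0680 payoff=0.0000 vs cont=0.2077 → 0.2077 [wait]  ⇒ S*(3)=-
t_2: node(2,0) S=99.3457 payoff=4.0543 vs cont=10.0500 → 10.0500 [wait]  node(2,1) S=115.2700 payoff=0.0000 vs cont=3.8426 → 3.8426 [wait]  node(2,2) S=133.7469 payoff=0.0000 vs cont=0.9346 → 0.9346 [wait]  ⇒ S*(2)=-
t_1: node(1,0) S=107.0120 payoff=0.0000 vs cont=7.0354 → 7.0354 [wait]  node(1,1) S=124.1652 payoff=0.0000 vs cont=2.4308 → 2.4308 [wait]  ⇒ S*(1)=-
t_0: node(0,0) S=115.2700 payoff=0.0000 vs cont=4.7994 → 4.7994 [wait]  ⇒ S*(0)=-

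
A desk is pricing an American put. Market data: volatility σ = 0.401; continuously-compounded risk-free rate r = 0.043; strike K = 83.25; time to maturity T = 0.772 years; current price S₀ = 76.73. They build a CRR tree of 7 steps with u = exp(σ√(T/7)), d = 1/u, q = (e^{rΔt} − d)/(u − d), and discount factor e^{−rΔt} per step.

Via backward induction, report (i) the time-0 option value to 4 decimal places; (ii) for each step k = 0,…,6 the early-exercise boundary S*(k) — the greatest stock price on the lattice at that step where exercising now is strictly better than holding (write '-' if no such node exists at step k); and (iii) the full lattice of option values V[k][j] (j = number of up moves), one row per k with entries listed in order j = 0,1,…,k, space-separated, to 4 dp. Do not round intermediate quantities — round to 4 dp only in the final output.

params: Δt=0.11029 u=1.14244 d=0.87532 q=0.48455 e^(-rΔt)=0.99527
t_7 payoffs: 53.0420 43.8232 31.7910 16.0869 0.0000 0.0000 0.0000 0.0000
t_6: node(6,0) S=34.5110 payoff=48.7390 vs cont=48.3452 → 48.7390 [stop]  node(6,1) S=45.0429 payoff=38.2071 vs cont=37.8132 → 38.2071 [stop]  node(6,2) S=58.7890 payoff=24.4610 vs cont=24.0672 → 24.4610 [stop]  node(6,3) S=76.7300 payoff=6.5200 vs cont=8.2527 → 8.2527 [wait]  node(6,4) S=100.1462 payoff=0.0000 vs cont=0.0000 → 0.0000 [wait]  node(6,5) S=130.7085 payoff=0.0000 vs cont=0.0000 → 0.0000 [wait]  node(6,6) S=170.5977 payoff=0.0000 vs cont=0.0000 → 0.0000 [wait]  ⇒ S*(6)=58.7890
t_5: node(5,0) S=39.4268 payoff=43.8232 vs cont=43.4293 → 43.8232 [stop]  node(5,1) S=51.4590 payoff=31.7910 vs cont=31.3972 → 31.7910 [stop]  node(5,2) S=67.1631 payoff=16.0869 vs cont=16.5287 → 16.5287 [wait]  node(5,3) S=87.6597 payoff=0.0000 vs cont=4.2337 → 4.2337 [wait]  node(5,4) S=114.4114 payoff=0.0000 vs cont=0.0000 → 0.0000 [wait]  node(5,5) S=149.3271 payoff=0.0000 vs cont=0.0000 → 0.0000 [wait]  ⇒ S*(5)=51.4590
t_4: node(4,0) S=45.0429 payoff=38.2071 vs cont=37.8132 → 38.2071 [stop]  node(4,1) S=58.7890 payoff=24.4610 vs cont=24.2802 → 24.4610 [stop]  node(4,2) S=76.7300 payoff=6.5200 vs cont=10.5211 → 10.5211 [wait]  node(4,3) S=100.1462 payoff=0.0000 vs cont=2.1719 → 2.1719 [wait]  node(4,4) S=130.7085 payoff=0.0000 vs cont=0.0000 → 0.0000 [wait]  ⇒ S*(4)=58.7890
t_3: node(3,0) S=51.4590 payoff=31.7910 vs cont=31.3972 → 31.7910 [stop]  node(3,1) S=67.1631 payoff=16.0869 vs cont=17.6227 → 17.6227 [wait]  node(3,2) S=87.6597 payoff=0.0000 vs cont=6.4449 → 6.4449 [wait]  node(3,3) S=114.4114 payoff=0.0000 vs cont=1.1142 → 1.1142 [wait]  ⇒ S*(3)=51.4590
t_2: node(2,0) S=58.7890 payoff=24.4610 vs cont=24.8078 → 24.8078 [wait]  node(2,1) S=76.7300 payoff=6.5200 vs cont=12.1487 → 12.1487 [wait]  node(2,2) S=100.1462 payoff=0.0000 vs cont=3.8436 → 3.8436 [wait]  ⇒ S*(2)=-
t_1: node(1,0) S=67.1631 payoff=16.0869 vs cont=18.5855 → 18.5855 [wait]  node(1,1) S=87.6597 payoff=0.0000 vs cont=8.0860 → 8.0860 [wait]  ⇒ S*(1)=-
t_0: node(0,0) S=76.7300 payoff=6.5200 vs cont=13.4341 → 13.4341 [wait]  ⇒ S*(0)=-

price = 13.4341
boundary = - - - 51.4590 58.7890 51.4590 58.7890
tree:
13.4341
18.5855 8.0860
24.8078 12.1487 3.8436
31.7910 17.6227 6.4449 1.1142
38.2071 24.4610 10.5211 2.1719 0.0000
43.8232 31.7910 16.5287 4.2337 0.0000 0.0000
48.7390 38.2071 24.4610 8.2527 0.0000 0.0000 0.0000
53.0420 43.8232 31.7910 16.0869 0.0000 0.0000 0.0000 0.0000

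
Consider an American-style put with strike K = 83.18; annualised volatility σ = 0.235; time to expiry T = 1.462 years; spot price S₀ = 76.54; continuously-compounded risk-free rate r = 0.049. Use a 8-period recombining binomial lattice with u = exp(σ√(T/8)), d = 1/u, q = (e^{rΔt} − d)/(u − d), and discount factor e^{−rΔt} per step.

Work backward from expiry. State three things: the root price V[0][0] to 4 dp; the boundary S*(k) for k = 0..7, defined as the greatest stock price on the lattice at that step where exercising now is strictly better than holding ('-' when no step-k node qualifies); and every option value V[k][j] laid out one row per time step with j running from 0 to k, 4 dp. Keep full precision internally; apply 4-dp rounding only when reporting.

Δt=0.18275, u=1.10568, d=0.90442, q=0.51960, disc=e^(-rΔt)=0.99109
k=8 terminal: V=max(K-S,0) → 48.9149 41.2899 31.9682 20.5721 6.6400 0.0000 0.0000 0.0000 0.0000
k=7: j=0 S=37.8862 intr=45.2938 cont=44.5522 V=45.2938[EX]; j=1 S=46.3170 intr=36.8630 cont=36.1214 V=36.8630[EX]; j=2 S=56.6239 intr=26.5561 cont=25.8146 V=26.5561[EX]; j=3 S=69.2244 intr=13.9556 cont=13.2141 V=13.9556[EX]; j=4 S=84.6288 intr=0.0000 cont=3.1614 V=3.1614[hold]; j=5 S=103.4611 intr=0.0000 cont=0.0000 V=0.0000[hold]; j=6 S=126.4842 intr=0.0000 cont=0.0000 V=0.0000[hold]; j=7 S=154.6306 intr=0.0000 cont=0.0000 V=0.0000[hold]  S*(7)=69.2244
k=6: j=0 S=41.8901 intr=41.2899 cont=40.5484 V=41.2899[EX]; j=1 S=51.2118 intr=31.9682 cont=31.2266 V=31.9682[EX]; j=2 S=62.6079 intr=20.5721 cont=19.8305 V=20.5721[EX]; j=3 S=76.5400 intr=6.6400 cont=8.2726 V=8.2726[hold]; j=4 S=93.5724 intr=0.0000 cont=1.5052 V=1.5052[hold]; j=5 S=114.3949 intr=0.0000 cont=0.0000 V=0.0000[hold]; j=6 S=139.8511 intr=0.0000 cont=0.0000 V=0.0000[hold]  S*(6)=62.6079
k=5: j=0 S=46.3170 intr=36.8630 cont=36.1214 V=36.8630[EX]; j=1 S=56.6239 intr=26.5561 cont=25.8146 V=26.5561[EX]; j=2 S=69.2244 intr=13.9556 cont=14.0548 V=14.0548[hold]; j=3 S=84.6288 intr=0.0000 cont=4.7139 V=4.7139[hold]; j=4 S=103.4611 intr=0.0000 cont=0.7167 V=0.7167[hold]; j=5 S=126.4842 intr=0.0000 cont=0.0000 V=0.0000[hold]  S*(5)=56.6239
k=4: j=0 S=51.2118 intr=31.9682 cont=31.2266 V=31.9682[EX]; j=1 S=62.6079 intr=20.5721 cont=19.8816 V=20.5721[EX]; j=2 S=76.5400 intr=6.6400 cont=9.1192 V=9.1192[hold]; j=3 S=93.5724 intr=0.0000 cont=2.6134 V=2.6134[hold]; j=4 S=114.3949 intr=0.0000 cont=0.3412 V=0.3412[hold]  S*(4)=62.6079
k=3: j=0 S=56.6239 intr=26.5561 cont=25.8146 V=26.5561[EX]; j=1 S=69.2244 intr=13.9556 cont=14.4908 V=14.4908[hold]; j=2 S=84.6288 intr=0.0000 cont=5.6877 V=5.6877[hold]; j=3 S=103.4611 intr=0.0000 cont=1.4200 V=1.4200[hold]  S*(3)=56.6239
k=2: j=0 S=62.6079 intr=20.5721 cont=20.1061 V=20.5721[EX]; j=1 S=76.5400 intr=6.6400 cont=9.8283 V=9.8283[hold]; j=2 S=93.5724 intr=0.0000 cont=3.4393 V=3.4393[hold]  S*(2)=62.6079
k=1: j=0 S=69.2244 intr=13.9556 cont=14.8560 V=14.8560[hold]; j=1 S=84.6288 intr=0.0000 cont=6.4505 V=6.4505[hold]  S*(1)=-
k=0: j=0 S=76.5400 intr=6.6400 cont=10.3950 V=10.3950[hold]  S*(0)=-

price = 10.3950
boundary = - - 62.6079 56.6239 62.6079 56.6239 62.6079 69.2244
tree:
10.3950
14.8560 6.4505
20.5721 9.8283 3.4393
26.5561 14.4908 5.6877 1.4200
31.9682 20.5721 9.1192 2.6134 0.3412
36.8630 26.5561 14.0548 4.7139 0.7167 0.0000
41.2899 31.9682 20.5721 8.2726 1.5052 0.0000 0.0000
45.2938 36.8630 26.5561 13.9556 3.1614 0.0000 0.0000 0.0000
48.9149 41.2899 31.9682 20.5721 6.6400 0.0000 0.0000 0.0000 0.0000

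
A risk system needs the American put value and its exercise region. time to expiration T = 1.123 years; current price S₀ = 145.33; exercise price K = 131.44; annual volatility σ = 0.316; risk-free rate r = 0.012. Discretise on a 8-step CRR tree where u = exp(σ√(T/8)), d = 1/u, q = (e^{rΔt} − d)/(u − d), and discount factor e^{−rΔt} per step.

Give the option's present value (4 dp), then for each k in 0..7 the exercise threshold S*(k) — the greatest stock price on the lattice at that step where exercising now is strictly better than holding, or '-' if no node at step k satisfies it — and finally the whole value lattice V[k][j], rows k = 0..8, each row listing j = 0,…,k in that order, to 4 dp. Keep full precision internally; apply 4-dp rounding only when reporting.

Δt=0.14037, u=1.12569, d=0.88835, q=0.47754, disc=e^(-rΔt)=0.99832
k=8 terminal: V=max(K-S,0) → 75.0749 60.0156 40.9329 16.7517 0.0000 0.0000 0.0000 0.0000 0.0000
k=7: j=0 S=63.4495 intr=67.9905 cont=67.7693 V=67.9905[EX]; j=1 S=80.4016 intr=51.0384 cont=50.8172 V=51.0384[EX]; j=2 S=101.8828 intr=29.5572 cont=29.3360 V=29.5572[EX]; j=3 S=129.1032 intr=2.3368 cont=8.7374 V=8.7374[hold]; j=4 S=163.5963 intr=0.0000 cont=0.0000 V=0.0000[hold]; j=5 S=207.3049 intr=0.0000 cont=0.0000 V=0.0000[hold]; j=6 S=262.6914 intr=0.0000 cont=0.0000 V=0.0000[hold]; j=7 S=332.8758 intr=0.0000 cont=0.0000 V=0.0000[hold]  S*(7)=101.8828
k=6: j=0 S=71.4244 intr=60.0156 cont=59.7944 V=60.0156[EX]; j=1 S=90.5071 intr=40.9329 cont=40.7117 V=40.9329[EX]; j=2 S=114.6883 intr=16.7517 cont=19.5819 V=19.5819[hold]; j=3 S=145.3300 intr=0.0000 cont=4.5573 V=4.5573[hold]; j=4 S=184.1584 intr=0.0000 cont=0.0000 V=0.0000[hold]; j=5 S=233.3607 intr=0.0000 cont=0.0000 V=0.0000[hold]; j=6 S=295.7087 intr=0.0000 cont=0.0000 V=0.0000[hold]  S*(6)=90.5071
k=5: j=0 S=80.4016 intr=51.0384 cont=50.8172 V=51.0384[EX]; j=1 S=101.8828 intr=29.5572 cont=30.6852 V=30.6852[hold]; j=2 S=129.1032 intr=2.3368 cont=12.3862 V=12.3862[hold]; j=3 S=163.5963 intr=0.0000 cont=2.3770 V=2.3770[hold]; j=4 S=207.3049 intr=0.0000 cont=0.0000 V=0.0000[hold]; j=5 S=262.6914 intr=0.0000 cont=0.0000 V=0.0000[hold]  S*(5)=80.4016
k=4: j=0 S=90.5071 intr=40.9329 cont=41.2494 V=41.2494[hold]; j=1 S=114.6883 intr=16.7517 cont=21.9098 V=21.9098[hold]; j=2 S=145.3300 intr=0.0000 cont=7.5936 V=7.5936[hold]; j=3 S=184.1584 intr=0.0000 cont=1.2398 V=1.2398[hold]; j=4 S=233.3607 intr=0.0000 cont=0.0000 V=0.0000[hold]  S*(4)=-
k=3: j=0 S=101.8828 intr=29.5572 cont=31.9601 V=31.9601[hold]; j=1 S=129.1032 intr=2.3368 cont=15.0479 V=15.0479[hold]; j=2 S=163.5963 intr=0.0000 cont=4.5517 V=4.5517[hold]; j=3 S=207.3049 intr=0.0000 cont=0.6467 V=0.6467[hold]  S*(3)=-
k=2: j=0 S=114.6883 intr=16.7517 cont=23.8436 V=23.8436[hold]; j=1 S=145.3300 intr=0.0000 cont=10.0187 V=10.0187[hold]; j=2 S=184.1584 intr=0.0000 cont=2.6824 V=2.6824[hold]  S*(2)=-
k=1: j=0 S=129.1032 intr=2.3368 cont=17.2127 V=17.2127[hold]; j=1 S=163.5963 intr=0.0000 cont=6.5043 V=6.5043[hold]  S*(1)=-
k=0: j=0 S=145.3300 intr=0.0000 cont=12.0786 V=12.0786[hold]  S*(0)=-

price = 12.0786
boundary = - - - - - 80.4016 90.5071 101.8828
tree:
12.0786
17.2127 6.5043
23.8436 10.0187 2.6824
31.9601 15.0479 4.5517 0.6467
41.2494 21.9098 7.5936 1.2398 0.0000
51.0384 30.6852 12.3862 2.3770 0.0000 0.0000
60.0156 40.9329 19.5819 4.5573 0.0000 0.0000 0.0000
67.9905 51.0384 29.5572 8.7374 0.0000 0.0000 0.0000 0.0000
75.0749 60.0156 40.9329 16.7517 0.0000 0.0000 0.0000 0.0000 0.0000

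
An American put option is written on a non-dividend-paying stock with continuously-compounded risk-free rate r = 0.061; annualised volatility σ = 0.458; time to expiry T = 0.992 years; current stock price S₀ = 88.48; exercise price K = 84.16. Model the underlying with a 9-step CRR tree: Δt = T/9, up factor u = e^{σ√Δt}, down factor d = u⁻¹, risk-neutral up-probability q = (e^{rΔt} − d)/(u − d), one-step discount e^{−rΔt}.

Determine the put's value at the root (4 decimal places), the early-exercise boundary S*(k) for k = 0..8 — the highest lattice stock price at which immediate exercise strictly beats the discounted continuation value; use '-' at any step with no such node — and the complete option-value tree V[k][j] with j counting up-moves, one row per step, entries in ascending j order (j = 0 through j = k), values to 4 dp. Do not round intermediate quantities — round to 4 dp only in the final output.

Δt=0.11022  u=1.16422  d=0.85894  q=0.48416  discount=0.99330
step 9 (expiry): payoffs max(K−S,0) = 61.6427 53.6397 42.7922 28.0894 8.1609 0.0000 0.0000 0.0000 0.0000 0.0000
step 8: (k=8,j=0): S=26.2152, (K−S)⁺=57.9448, hold=57.3809 ⇒ V=57.9448 exercise | (k=8,j=1): S=35.5325, (K−S)⁺=48.6275, hold=48.0635 ⇒ V=48.6275 exercise | (k=8,j=2): S=48.1614, (K−S)⁺=35.9986, hold=35.4347 ⇒ V=35.9986 exercise | (k=8,j=3): S=65.2788, (K−S)⁺=18.8812, hold=18.3173 ⇒ V=18.8812 exercise | (k=8,j=4): S=88.4800, (K−S)⁺=0.0000, hold=4.1815 ⇒ V=4.1815 continue | (k=8,j=5): S=119.9273, (K−S)⁺=0.0000, hold=0.0000 ⇒ V=0.0000 continue | (k=8,j=6): S=162.5516, (K−S)⁺=0.0000, hold=0.0000 ⇒ V=0.0000 continue | (k=8,j=7): S=220.3253, (K−S)⁺=0.0000, hold=0.0000 ⇒ V=0.0000 continue | (k=8,j=8): S=298.6328, (K−S)⁺=0.0000, hold=0.0000 ⇒ V=0.0000 continue  boundary S*=65.2788
step 7: (k=7,j=0): S=30.5203, (K−S)⁺=53.6397, hold=53.0757 ⇒ V=53.6397 exercise | (k=7,j=1): S=41.3678, (K−S)⁺=42.7922, hold=42.2282 ⇒ V=42.7922 exercise | (k=7,j=2): S=56.0706, (K−S)⁺=28.0894, hold=27.5254 ⇒ V=28.0894 exercise | (k=7,j=3): S=75.9991, (K−S)⁺=8.1609, hold=11.6854 ⇒ V=11.6854 continue | (k=7,j=4): S=103.0105, (K−S)⁺=0.0000, hold=2.1426 ⇒ V=2.1426 continue | (k=7,j=5): S=139.6223, (K−S)⁺=0.0000, hold=0.0000 ⇒ V=0.0000 continue | (k=7,j=6): S=189.2465, (K−S)⁺=0.0000, hold=0.0000 ⇒ V=0.0000 continue | (k=7,j=7): S=256.5080, (K−S)⁺=0.0000, hold=0.0000 ⇒ V=0.0000 continue  boundary S*=56.0706
step 6: (k=6,j=0): S=35.5325, (K−S)⁺=48.6275, hold=48.0635 ⇒ V=48.6275 exercise | (k=6,j=1): S=48.1614, (K−S)⁺=35.9986, hold=35.4347 ⇒ V=35.9986 exercise | (k=6,j=2): S=65.2788, (K−S)⁺=18.8812, hold=20.0123 ⇒ V=20.0123 continue | (k=6,j=3): S=88.4800, (K−S)⁺=0.0000, hold=7.0178 ⇒ V=7.0178 continue | (k=6,j=4): S=119.9273, (K−S)⁺=0.0000, hold=1.0978 ⇒ V=1.0978 continue | (k=6,j=5): S=162.5516, (K−S)⁺=0.0000, hold=0.0000 ⇒ V=0.0000 continue | (k=6,j=6): S=220.3253, (K−S)⁺=0.0000, hold=0.0000 ⇒ V=0.0000 continue  boundary S*=48.1614
step 5: (k=5,j=0): S=41.3678, (K−S)⁺=42.7922, hold=42.2282 ⇒ V=42.7922 exercise | (k=5,j=1): S=56.0706, (K−S)⁺=28.0894, hold=28.0693 ⇒ V=28.0894 exercise | (k=5,j=2): S=75.9991, (K−S)⁺=8.1609, hold=13.6290 ⇒ V=13.6290 continue | (k=5,j=3): S=103.0105, (K−S)⁺=0.0000, hold=4.1238 ⇒ V=4.1238 continue | (k=5,j=4): S=139.6223, (K−S)⁺=0.0000, hold=0.5625 ⇒ V=0.5625 continue | (k=5,j=5): S=189.2465, (K−S)⁺=0.0000, hold=0.0000 ⇒ V=0.0000 continue  boundary S*=56.0706
step 4: (k=4,j=0): S=48.1614, (K−S)⁺=35.9986, hold=35.4347 ⇒ V=35.9986 exercise | (k=4,j=1): S=65.2788, (K−S)⁺=18.8812, hold=20.9469 ⇒ V=20.9469 continue | (k=4,j=2): S=88.4800, (K−S)⁺=0.0000, hold=8.9665 ⇒ V=8.9665 continue | (k=4,j=3): S=119.9273, (K−S)⁺=0.0000, hold=2.3835 ⇒ V=2.3835 continue | (k=4,j=4): S=162.5516, (K−S)⁺=0.0000, hold=0.2882 ⇒ V=0.2882 continue  boundary S*=48.1614
step 3: (k=3,j=0): S=56.0706, (K−S)⁺=28.0894, hold=28.5188 ⇒ V=28.5188 continue | (k=3,j=1): S=75.9991, (K−S)⁺=8.1609, hold=15.0450 ⇒ V=15.0450 continue | (k=3,j=2): S=103.0105, (K−S)⁺=0.0000, hold=5.7405 ⇒ V=5.7405 continue | (k=3,j=3): S=139.6223, (K−S)⁺=0.0000, hold=1.3599 ⇒ V=1.3599 continue  boundary S*=-
step 2: (k=2,j=0): S=65.2788, (K−S)⁺=18.8812, hold=21.8480 ⇒ V=21.8480 continue | (k=2,j=1): S=88.4800, (K−S)⁺=0.0000, hold=10.4695 ⇒ V=10.4695 continue | (k=2,j=2): S=119.9273, (K−S)⁺=0.0000, hold=3.5954 ⇒ V=3.5954 continue  boundary S*=-
step 1: (k=1,j=0): S=75.9991, (K−S)⁺=8.1609, hold=16.2295 ⇒ V=16.2295 continue | (k=1,j=1): S=103.0105, (K−S)⁺=0.0000, hold=7.0935 ⇒ V=7.0935 continue  boundary S*=-
step 0: (k=0,j=0): S=88.4800, (K−S)⁺=0.0000, hold=11.7271 ⇒ V=11.7271 continue  boundary S*=-

price = 11.7271
boundary = - - - - 48.1614 56.0706 48.1614 56.0706 65.2788
tree:
11.7271
16.2295 7.0935
21.8480 10.4695 3.5954
28.5188 15.0450 5.7405 1.3599
35.9986 20.9469 8.9665 2.3835 0.2882
42.7922 28.0894 13.6290 4.1238 0.5625 0.0000
48.6275 35.9986 20.0123 7.0178 1.0978 0.0000 0.0000
53.6397 42.7922 28.0894 11.6854 2.1426 0.0000 0.0000 0.0000
57.9448 48.6275 35.9986 18.8812 4.1815 0.0000 0.0000 0.0000 0.0000
61.6427 53.6397 42.7922 28.0894 8.1609 0.0000 0.0000 0.0000 0.0000 0.0000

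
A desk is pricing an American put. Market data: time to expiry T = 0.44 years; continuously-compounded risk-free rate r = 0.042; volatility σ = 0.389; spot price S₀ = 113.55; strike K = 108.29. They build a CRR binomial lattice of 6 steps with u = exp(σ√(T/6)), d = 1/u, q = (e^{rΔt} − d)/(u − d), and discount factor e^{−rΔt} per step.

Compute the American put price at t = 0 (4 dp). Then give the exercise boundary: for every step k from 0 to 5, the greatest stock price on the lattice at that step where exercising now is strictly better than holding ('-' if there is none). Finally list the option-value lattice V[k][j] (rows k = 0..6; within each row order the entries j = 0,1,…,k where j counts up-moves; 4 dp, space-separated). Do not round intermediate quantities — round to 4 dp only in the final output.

params: Δt=0.07333 u=1.11109 d=0.90002 q=0.48830 e^(-rΔt)=0.99692
t_6 payoffs: 47.9381 33.7842 16.3110 0.0000 0.0000 0.0000 0.0000
t_5: node(5,0) S=67.0564 payoff=41.2336 vs cont=40.9005 → 41.2336 [stop]  node(5,1) S=82.7826 payoff=25.5074 vs cont=25.1744 → 25.5074 [stop]  node(5,2) S=102.1969 payoff=6.0931 vs cont=8.3206 → 8.3206 [wait]  node(5,3) S=126.1643 payoff=0.0000 vs cont=0.0000 → 0.0000 [wait]  node(5,4) S=155.7525 payoff=0.0000 vs cont=0.0000 → 0.0000 [wait]  node(5,5) S=192.2798 payoff=0.0000 vs cont=0.0000 → 0.0000 [wait]  ⇒ S*(5)=82.7826
t_4: node(4,0) S=74.5058 payoff=33.7842 vs cont=33.4512 → 33.7842 [stop]  node(4,1) S=91.9790 payoff=16.3110 vs cont=17.0624 → 17.0624 [wait]  node(4,2) S=113.5500 payoff=0.0000 vs cont=4.2445 → 4.2445 [wait]  node(4,3) S=140.1799 payoff=0.0000 vs cont=0.0000 → 0.0000 [wait]  node(4,4) S=173.0551 payoff=0.0000 vs cont=0.0000 → 0.0000 [wait]  ⇒ S*(4)=74.5058
t_3: node(3,0) S=82.7826 payoff=25.5074 vs cont=25.5401 → 25.5401 [wait]  node(3,1) S=102.1969 payoff=6.0931 vs cont=10.7702 → 10.7702 [wait]  node(3,2) S=126.1643 payoff=0.0000 vs cont=2.1652 → 2.1652 [wait]  node(3,3) S=155.7525 payoff=0.0000 vs cont=0.0000 → 0.0000 [wait]  ⇒ S*(3)=-
t_2: node(2,0) S=91.9790 payoff=16.3110 vs cont=18.2715 → 18.2715 [wait]  node(2,1) S=113.5500 payoff=0.0000 vs cont=6.5482 → 6.5482 [wait]  node(2,2) S=140.1799 payoff=0.0000 vs cont=1.1045 → 1.1045 [wait]  ⇒ S*(2)=-
t_1: node(1,0) S=102.1969 payoff=6.0931 vs cont=12.5084 → 12.5084 [wait]  node(1,1) S=126.1643 payoff=0.0000 vs cont=3.8781 → 3.8781 [wait]  ⇒ S*(1)=-
t_0: node(0,0) S=113.5500 payoff=0.0000 vs cont=8.2687 → 8.2687 [wait]  ⇒ S*(0)=-

price = 8.2687
boundary = - - - - 74.5058 82.7826
tree:
8.2687
12.5084 3.8781
18.2715 6.5482 1.1045
25.5401 10.7702 2.1652 0.0000
33.7842 17.0624 4.2445 0.0000 0.0000
41.2336 25.5074 8.3206 0.0000 0.0000 0.0000
47.9381 33.7842 16.3110 0.0000 0.0000 0.0000 0.0000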